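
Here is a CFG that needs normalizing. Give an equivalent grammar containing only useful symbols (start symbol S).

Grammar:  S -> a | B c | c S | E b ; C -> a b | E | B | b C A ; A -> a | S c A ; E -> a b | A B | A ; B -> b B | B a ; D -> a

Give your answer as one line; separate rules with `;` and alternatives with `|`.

Generating nonterminals: {A, C, D, E, S}.
Reachable from S after that: {A, E, S}.
Removed useless symbols: {B, C, D} and every production mentioning them.

S -> a | c S | E b; A -> a | S c A; E -> a b | A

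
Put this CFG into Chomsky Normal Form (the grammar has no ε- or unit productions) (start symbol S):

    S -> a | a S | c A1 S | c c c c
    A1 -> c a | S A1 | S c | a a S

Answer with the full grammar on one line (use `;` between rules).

Introduce a nonterminal for each terminal appearing in a rule of length ≥ 2: X1 → a, X2 → c.
Binarize each right-hand side of length ≥ 3 by chaining fresh nonterminals (Y1, Y2, …): affected rules were S → X2 A1 S; S → X2 X2 X2 X2; A1 → X1 X1 S.

S -> a | X1 S | X2 Y1 | X2 Y2; A1 -> X2 X1 | S A1 | S X2 | X1 Y4; X1 -> a; X2 -> c; Y1 -> A1 S; Y2 -> X2 Y3; Y3 -> X2 X2; Y4 -> X1 S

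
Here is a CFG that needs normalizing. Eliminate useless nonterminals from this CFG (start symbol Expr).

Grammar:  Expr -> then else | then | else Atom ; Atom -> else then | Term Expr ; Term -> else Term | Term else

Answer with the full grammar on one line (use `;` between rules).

Expr -> then else | then | else Atom; Atom -> else then

Generating nonterminals: {Atom, Expr}.
Reachable from Expr after that: {Atom, Expr}.
Removed useless symbols: {Term} and every production mentioning them.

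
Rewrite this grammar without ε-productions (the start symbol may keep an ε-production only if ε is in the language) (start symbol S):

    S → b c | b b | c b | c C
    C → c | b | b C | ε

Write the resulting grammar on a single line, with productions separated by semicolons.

Nullable set = {C}.
ε ∉ L(G), so no ε-production is kept.
For each production, add variants omitting each subset of nullable occurrences: S → c C gives c C | c.

S → b c | b b | c b | c C | c; C → c | b | b C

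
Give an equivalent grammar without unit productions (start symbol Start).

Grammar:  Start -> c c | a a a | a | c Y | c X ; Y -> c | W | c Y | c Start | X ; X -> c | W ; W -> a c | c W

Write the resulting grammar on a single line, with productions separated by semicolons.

Start -> c c | a a a | a | c Y | c X; Y -> c | a c | c W | c Y | c Start; X -> c | a c | c W; W -> a c | c W

Unit pairs: X ⇒* {W}; Y ⇒* {W, X}.
Replace each nonterminal's rules with the union of the non-unit rules of every nonterminal it unit-derives.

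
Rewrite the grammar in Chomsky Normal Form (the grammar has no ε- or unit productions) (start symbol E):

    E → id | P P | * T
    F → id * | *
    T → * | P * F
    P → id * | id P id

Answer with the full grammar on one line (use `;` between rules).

Introduce a nonterminal for each terminal appearing in a rule of length ≥ 2: X1 → *, X2 → id.
Binarize each right-hand side of length ≥ 3 by chaining fresh nonterminals (Y1, Y2, …): affected rules were T → P X1 F; P → X2 P X2.

E → id | P P | X1 T; F → X2 X1 | *; T → * | P Y1; P → X2 X1 | X2 Y2; X1 → *; X2 → id; Y1 → X1 F; Y2 → P X2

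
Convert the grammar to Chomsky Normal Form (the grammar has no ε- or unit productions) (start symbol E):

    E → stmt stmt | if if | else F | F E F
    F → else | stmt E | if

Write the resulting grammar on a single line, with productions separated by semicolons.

E → X1 X1 | X2 X2 | X3 F | F Y1; F → else | X1 E | if; X1 → stmt; X2 → if; X3 → else; Y1 → E F

Introduce a nonterminal for each terminal appearing in a rule of length ≥ 2: X1 → stmt, X2 → if, X3 → else.
Binarize each right-hand side of length ≥ 3 by chaining fresh nonterminals (Y1, Y2, …): affected rules were E → F E F.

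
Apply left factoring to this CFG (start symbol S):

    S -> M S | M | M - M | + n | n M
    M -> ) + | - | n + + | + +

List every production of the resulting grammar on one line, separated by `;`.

S has alternatives sharing prefix 'M': factor to S → M S' with S' → S | ε | - M.

S -> + n | n M | M S'; M -> ) + | - | n + + | + +; S' -> S | ε | - M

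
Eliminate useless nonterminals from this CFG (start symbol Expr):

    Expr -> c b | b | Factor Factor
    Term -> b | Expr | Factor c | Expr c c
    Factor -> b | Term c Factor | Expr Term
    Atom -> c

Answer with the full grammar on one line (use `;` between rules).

Expr -> c b | b | Factor Factor; Term -> b | Expr | Factor c | Expr c c; Factor -> b | Term c Factor | Expr Term

Generating nonterminals: {Atom, Expr, Factor, Term}.
Reachable from Expr after that: {Expr, Factor, Term}.
Removed useless symbols: {Atom} and every production mentioning them.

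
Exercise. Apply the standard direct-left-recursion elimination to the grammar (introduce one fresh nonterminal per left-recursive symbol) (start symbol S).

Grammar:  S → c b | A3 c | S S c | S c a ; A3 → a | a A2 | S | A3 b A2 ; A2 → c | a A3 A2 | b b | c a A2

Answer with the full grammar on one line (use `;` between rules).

S → c b S' | A3 c S'; A3 → a A3' | a A2 A3' | S A3'; A2 → c | a A3 A2 | b b | c a A2; S' → S c S' | c a S' | ε; A3' → b A2 A3' | ε

Directly left-recursive nonterminals: S, A3.
For S: α = {S c, c a}, β = {c b, A3 c}. Rewrite as S → β S' and S' → α S' | ε.
For A3: α = {b A2}, β = {a, a A2, S}. Rewrite as A3 → β A3' and A3' → α A3' | ε.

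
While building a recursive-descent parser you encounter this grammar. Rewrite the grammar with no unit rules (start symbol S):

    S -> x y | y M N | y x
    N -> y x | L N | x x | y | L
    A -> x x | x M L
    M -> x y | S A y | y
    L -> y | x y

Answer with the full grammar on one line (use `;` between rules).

Unit pairs: N ⇒* {L}.
Replace each nonterminal's rules with the union of the non-unit rules of every nonterminal it unit-derives.

S -> x y | y M N | y x; N -> y | x y | y x | L N | x x; A -> x x | x M L; M -> x y | S A y | y; L -> y | x y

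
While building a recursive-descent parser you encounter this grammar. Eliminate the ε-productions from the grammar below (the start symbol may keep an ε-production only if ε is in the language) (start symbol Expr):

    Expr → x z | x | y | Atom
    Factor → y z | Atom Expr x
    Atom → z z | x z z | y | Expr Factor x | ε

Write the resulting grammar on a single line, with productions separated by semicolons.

The nullable symbols are {Atom, Expr}.
ε ∈ L(G) since Expr is nullable, so keep Expr → ε.
For each production, add variants omitting each subset of nullable occurrences: Factor → Atom Expr x gives Atom Expr x | Atom x | Expr x | x. Atom → Expr Factor x gives Expr Factor x | Factor x.

Expr → x z | x | y | Atom | ε; Factor → y z | Atom Expr x | Atom x | Expr x | x; Atom → z z | x z z | y | Expr Factor x | Factor x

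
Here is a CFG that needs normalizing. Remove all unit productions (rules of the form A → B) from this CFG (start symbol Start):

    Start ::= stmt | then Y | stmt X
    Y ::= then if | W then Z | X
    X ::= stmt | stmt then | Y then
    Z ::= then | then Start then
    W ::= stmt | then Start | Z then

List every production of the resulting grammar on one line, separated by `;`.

Unit pairs: Y ⇒* {X}.
Replace each nonterminal's rules with the union of the non-unit rules of every nonterminal it unit-derives.

Start ::= stmt | then Y | stmt X; Y ::= stmt | stmt then | Y then | then if | W then Z; X ::= stmt | stmt then | Y then; Z ::= then | then Start then; W ::= stmt | then Start | Z then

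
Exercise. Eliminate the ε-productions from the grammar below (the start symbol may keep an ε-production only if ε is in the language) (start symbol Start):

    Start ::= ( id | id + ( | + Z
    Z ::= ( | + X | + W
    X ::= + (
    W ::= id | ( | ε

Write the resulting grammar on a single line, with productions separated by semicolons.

Start ::= ( id | id + ( | + Z; Z ::= ( | + X | + W | +; X ::= + (; W ::= id | (

Nullable nonterminals: {W}.
ε ∉ L(G), so no ε-production is kept.
For each production, add variants omitting each subset of nullable occurrences: Z → + W gives + W | +.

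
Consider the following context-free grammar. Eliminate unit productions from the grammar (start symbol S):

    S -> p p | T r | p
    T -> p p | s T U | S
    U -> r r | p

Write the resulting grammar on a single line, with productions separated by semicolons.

S -> p p | T r | p; T -> p p | T r | p | s T U; U -> r r | p

Unit pairs: T ⇒* {S}.
Replace each nonterminal's rules with the union of the non-unit rules of every nonterminal it unit-derives.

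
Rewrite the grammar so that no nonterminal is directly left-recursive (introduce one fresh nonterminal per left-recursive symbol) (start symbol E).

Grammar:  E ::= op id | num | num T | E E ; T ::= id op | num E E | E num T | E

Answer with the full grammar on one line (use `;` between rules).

E is directly left-recursive.
For E: α = {E}, β = {op id, num, num T}. Rewrite as E → β E' and E' → α E' | ε.

E ::= op id E' | num E' | num T E'; T ::= id op | num E E | E num T | E; E' ::= E E' | epsilon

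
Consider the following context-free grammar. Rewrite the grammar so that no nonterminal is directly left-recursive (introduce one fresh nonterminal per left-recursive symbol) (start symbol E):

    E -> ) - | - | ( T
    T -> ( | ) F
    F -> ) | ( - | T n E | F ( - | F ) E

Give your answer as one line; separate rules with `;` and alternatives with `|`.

F is directly left-recursive.
For F: α = {( -, ) E}, β = {), ( -, T n E}. Rewrite as F → β F' and F' → α F' | ε.

E -> ) - | - | ( T; T -> ( | ) F; F -> ) F' | ( - F' | T n E F'; F' -> ( - F' | ) E F' | ε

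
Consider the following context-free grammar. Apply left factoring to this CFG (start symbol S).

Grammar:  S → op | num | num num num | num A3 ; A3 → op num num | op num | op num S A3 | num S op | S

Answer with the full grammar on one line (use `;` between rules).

S → op | num S'; A3 → num S op | S | op num A3'; S' → eps | num num | A3; A3' → num | eps | S A3

S has alternatives sharing prefix 'num': factor to S → num S' with S' → ε | num num | A3.
A3 has alternatives sharing prefix 'op num': factor to A3 → op num A3' with A3' → num | ε | S A3.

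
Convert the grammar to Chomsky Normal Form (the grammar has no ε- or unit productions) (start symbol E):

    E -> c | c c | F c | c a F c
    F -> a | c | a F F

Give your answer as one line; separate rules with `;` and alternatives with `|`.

Introduce a nonterminal for each terminal appearing in a rule of length ≥ 2: X1 → c, X2 → a.
Binarize each right-hand side of length ≥ 3 by chaining fresh nonterminals (Y1, Y2, …): affected rules were E → X1 X2 F X1; F → X2 F F.

E -> c | X1 X1 | F X1 | X1 Y1; F -> a | c | X2 Y3; X1 -> c; X2 -> a; Y1 -> X2 Y2; Y2 -> F X1; Y3 -> F F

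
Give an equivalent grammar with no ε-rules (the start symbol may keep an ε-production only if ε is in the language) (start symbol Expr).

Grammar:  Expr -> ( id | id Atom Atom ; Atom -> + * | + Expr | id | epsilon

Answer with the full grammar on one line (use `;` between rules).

Nullable nonterminals: {Atom}.
ε ∉ L(G), so no ε-production is kept.
Expand every rule over subsets of its nullable positions: Expr → id Atom Atom gives id Atom Atom | id Atom | id.

Expr -> ( id | id Atom Atom | id Atom | id; Atom -> + * | + Expr | id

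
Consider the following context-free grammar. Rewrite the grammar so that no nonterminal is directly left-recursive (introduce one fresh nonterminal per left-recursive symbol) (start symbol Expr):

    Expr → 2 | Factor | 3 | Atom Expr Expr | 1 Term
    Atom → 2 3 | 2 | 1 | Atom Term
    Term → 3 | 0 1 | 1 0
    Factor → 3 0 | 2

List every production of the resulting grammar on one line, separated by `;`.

Expr → 2 | Factor | 3 | Atom Expr Expr | 1 Term; Atom → 2 3 Atom1 | 2 Atom1 | 1 Atom1; Term → 3 | 0 1 | 1 0; Factor → 3 0 | 2; Atom1 → Term Atom1 | epsilon

Atom is directly left-recursive.
For Atom: α = {Term}, β = {2 3, 2, 1}. Rewrite as Atom → β Atom1 and Atom1 → α Atom1 | ε.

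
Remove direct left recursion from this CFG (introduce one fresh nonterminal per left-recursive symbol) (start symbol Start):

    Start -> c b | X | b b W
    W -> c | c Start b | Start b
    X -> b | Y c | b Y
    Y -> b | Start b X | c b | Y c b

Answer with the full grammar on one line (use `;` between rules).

Start -> c b | X | b b W; W -> c | c Start b | Start b; X -> b | Y c | b Y; Y -> b Y1 | Start b X Y1 | c b Y1; Y1 -> c b Y1 | ε

Left recursion appears on Y.
For Y: α = {c b}, β = {b, Start b X, c b}. Rewrite as Y → β Y1 and Y1 → α Y1 | ε.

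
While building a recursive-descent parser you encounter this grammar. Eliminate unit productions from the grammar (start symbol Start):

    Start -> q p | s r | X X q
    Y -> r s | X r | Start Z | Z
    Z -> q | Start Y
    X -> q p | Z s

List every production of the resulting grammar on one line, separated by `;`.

Unit pairs: Y ⇒* {Z}.
For each unit pair (A, B), copy every non-unit production of B to A, then drop all unit productions.

Start -> q p | s r | X X q; Y -> q | Start Y | r s | X r | Start Z; Z -> q | Start Y; X -> q p | Z s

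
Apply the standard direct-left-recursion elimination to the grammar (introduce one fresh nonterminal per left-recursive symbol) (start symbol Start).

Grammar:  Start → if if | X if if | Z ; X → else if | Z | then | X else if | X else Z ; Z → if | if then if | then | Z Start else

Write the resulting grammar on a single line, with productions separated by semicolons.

Start → if if | X if if | Z; X → else if X1 | Z X1 | then X1; Z → if Z1 | if then if Z1 | then Z1; X1 → else if X1 | else Z X1 | ε; Z1 → Start else Z1 | ε

Left recursion appears on X, Z.
For X: α = {else if, else Z}, β = {else if, Z, then}. Rewrite as X → β X1 and X1 → α X1 | ε.
For Z: α = {Start else}, β = {if, if then if, then}. Rewrite as Z → β Z1 and Z1 → α Z1 | ε.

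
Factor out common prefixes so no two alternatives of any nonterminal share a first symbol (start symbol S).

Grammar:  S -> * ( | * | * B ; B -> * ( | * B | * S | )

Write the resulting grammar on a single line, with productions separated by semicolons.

S -> * S'; B -> ) | * B'; S' -> ( | ε | B; B' -> ( | B | S

S has alternatives sharing prefix '*': factor to S → * S' with S' → ( | ε | B.
B has alternatives sharing prefix '*': factor to B → * B' with B' → ( | B | S.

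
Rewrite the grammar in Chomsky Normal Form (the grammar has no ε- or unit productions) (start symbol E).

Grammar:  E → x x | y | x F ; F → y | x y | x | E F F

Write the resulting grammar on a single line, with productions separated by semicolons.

Introduce a nonterminal for each terminal appearing in a rule of length ≥ 2: X1 → x, X2 → y.
Binarize each right-hand side of length ≥ 3 by chaining fresh nonterminals (Y1, Y2, …): affected rules were F → E F F.

E → X1 X1 | y | X1 F; F → y | X1 X2 | x | E Y1; X1 → x; X2 → y; Y1 → F F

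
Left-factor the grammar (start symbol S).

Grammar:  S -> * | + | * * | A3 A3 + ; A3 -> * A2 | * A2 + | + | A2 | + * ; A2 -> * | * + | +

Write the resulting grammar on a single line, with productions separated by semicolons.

S -> + | A3 A3 + | * S'; A3 -> A2 | * A2 A3' | + A3''; A2 -> + | * A2'; S' -> ε | *; A3' -> ε | +; A3'' -> ε | *; A2' -> ε | +

S has alternatives sharing prefix '*': factor to S → * S' with S' → ε | *.
A3 has alternatives sharing prefix '* A2': factor to A3 → * A2 A3' with A3' → ε | +.
A3 has alternatives sharing prefix '+': factor to A3 → + A3'' with A3'' → ε | *.
A2 has alternatives sharing prefix '*': factor to A2 → * A2' with A2' → ε | +.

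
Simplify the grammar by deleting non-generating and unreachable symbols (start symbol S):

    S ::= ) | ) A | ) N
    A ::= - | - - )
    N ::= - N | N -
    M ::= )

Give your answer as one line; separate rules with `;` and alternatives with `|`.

S ::= ) | ) A; A ::= - | - - )

Generating nonterminals: {A, M, S}.
Reachable from S after that: {A, S}.
Removed useless symbols: {M, N} and every production mentioning them.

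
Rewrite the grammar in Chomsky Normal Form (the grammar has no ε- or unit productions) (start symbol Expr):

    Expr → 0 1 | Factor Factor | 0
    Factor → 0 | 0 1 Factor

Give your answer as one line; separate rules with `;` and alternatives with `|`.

Introduce a nonterminal for each terminal appearing in a rule of length ≥ 2: X1 → 0, X2 → 1.
Binarize each right-hand side of length ≥ 3 by chaining fresh nonterminals (Y1, Y2, …): affected rules were Factor → X1 X2 Factor.

Expr → X1 X2 | Factor Factor | 0; Factor → 0 | X1 Y1; X1 → 0; X2 → 1; Y1 → X2 Factor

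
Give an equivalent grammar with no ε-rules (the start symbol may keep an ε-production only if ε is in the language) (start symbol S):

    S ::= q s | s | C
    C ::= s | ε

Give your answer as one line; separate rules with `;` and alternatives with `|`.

S ::= q s | s | C | ε; C ::= s

Nullable nonterminals: {C, S}.
ε ∈ L(G) since S is nullable, so keep S → ε.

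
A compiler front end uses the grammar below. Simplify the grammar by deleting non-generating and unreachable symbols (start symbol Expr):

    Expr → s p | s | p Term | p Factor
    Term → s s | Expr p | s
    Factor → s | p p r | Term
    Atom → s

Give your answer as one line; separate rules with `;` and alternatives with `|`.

Expr → s p | s | p Term | p Factor; Term → s s | Expr p | s; Factor → s | p p r | Term

Generating nonterminals: {Atom, Expr, Factor, Term}.
Reachable from Expr after that: {Expr, Factor, Term}.
Removed useless symbols: {Atom} and every production mentioning them.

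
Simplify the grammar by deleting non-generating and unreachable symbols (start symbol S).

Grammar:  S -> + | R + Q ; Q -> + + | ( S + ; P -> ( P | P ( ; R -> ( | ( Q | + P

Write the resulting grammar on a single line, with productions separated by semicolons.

Generating nonterminals: {Q, R, S}.
Reachable from S after that: {Q, R, S}.
Removed useless symbols: {P} and every production mentioning them.

S -> + | R + Q; Q -> + + | ( S +; R -> ( | ( Q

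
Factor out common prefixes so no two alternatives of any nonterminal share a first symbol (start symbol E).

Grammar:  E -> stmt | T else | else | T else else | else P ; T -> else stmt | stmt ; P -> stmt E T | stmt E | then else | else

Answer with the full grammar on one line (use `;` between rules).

E has alternatives sharing prefix 'T else': factor to E → T else E' with E' → ε | else.
E has alternatives sharing prefix 'else': factor to E → else E'' with E'' → ε | P.
P has alternatives sharing prefix 'stmt E': factor to P → stmt E P' with P' → T | ε.

E -> stmt | T else E' | else E''; T -> else stmt | stmt; P -> then else | else | stmt E P'; E' -> ε | else; E'' -> ε | P; P' -> T | ε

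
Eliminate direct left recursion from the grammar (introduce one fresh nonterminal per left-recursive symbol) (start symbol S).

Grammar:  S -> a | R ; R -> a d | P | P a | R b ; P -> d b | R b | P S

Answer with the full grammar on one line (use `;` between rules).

Left recursion appears on R, P.
For R: α = {b}, β = {a d, P, P a}. Rewrite as R → β R' and R' → α R' | ε.
For P: α = {S}, β = {d b, R b}. Rewrite as P → β P' and P' → α P' | ε.

S -> a | R; R -> a d R' | P R' | P a R'; P -> d b P' | R b P'; R' -> b R' | eps; P' -> S P' | eps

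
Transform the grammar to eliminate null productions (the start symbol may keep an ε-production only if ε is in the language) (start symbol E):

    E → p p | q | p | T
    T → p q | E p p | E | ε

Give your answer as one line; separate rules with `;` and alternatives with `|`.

The nullable symbols are {E, T}.
ε ∈ L(G) since E is nullable, so keep E → ε.
Add the nullable-subset variants: T → E p p gives E p p | p p.

E → p p | q | p | T | ε; T → p q | E p p | p p | E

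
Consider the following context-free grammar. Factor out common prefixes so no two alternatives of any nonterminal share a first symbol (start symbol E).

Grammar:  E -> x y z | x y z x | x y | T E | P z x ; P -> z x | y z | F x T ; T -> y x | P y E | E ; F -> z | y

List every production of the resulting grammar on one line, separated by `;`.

E -> T E | P z x | x y E'; P -> z x | y z | F x T; T -> y x | P y E | E; F -> z | y; E' -> ε | z E''; E'' -> ε | x

E has alternatives sharing prefix 'x y': factor to E → x y E' with E' → z | z x | ε.
E' has alternatives sharing prefix 'z': factor to E' → z E'' with E'' → ε | x.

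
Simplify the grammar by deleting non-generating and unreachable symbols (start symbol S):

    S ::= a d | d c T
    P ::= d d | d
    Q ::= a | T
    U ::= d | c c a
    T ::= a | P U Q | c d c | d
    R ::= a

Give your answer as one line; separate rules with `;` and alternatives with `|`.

Generating nonterminals: {P, Q, R, S, T, U}.
Reachable from S after that: {P, Q, S, T, U}.
Removed useless symbols: {R} and every production mentioning them.

S ::= a d | d c T; P ::= d d | d; Q ::= a | T; U ::= d | c c a; T ::= a | P U Q | c d c | d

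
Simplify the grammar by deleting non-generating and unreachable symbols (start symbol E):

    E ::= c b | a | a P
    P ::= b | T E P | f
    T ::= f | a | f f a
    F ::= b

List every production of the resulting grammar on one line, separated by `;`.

E ::= c b | a | a P; P ::= b | T E P | f; T ::= f | a | f f a

Generating nonterminals: {E, F, P, T}.
Reachable from E after that: {E, P, T}.
Removed useless symbols: {F} and every production mentioning them.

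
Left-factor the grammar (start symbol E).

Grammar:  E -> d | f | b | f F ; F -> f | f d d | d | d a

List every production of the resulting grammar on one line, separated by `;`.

E has alternatives sharing prefix 'f': factor to E → f E' with E' → ε | F.
F has alternatives sharing prefix 'f': factor to F → f F' with F' → ε | d d.
F has alternatives sharing prefix 'd': factor to F → d F'' with F'' → ε | a.

E -> d | b | f E'; F -> f F' | d F''; E' -> epsilon | F; F' -> epsilon | d d; F'' -> epsilon | a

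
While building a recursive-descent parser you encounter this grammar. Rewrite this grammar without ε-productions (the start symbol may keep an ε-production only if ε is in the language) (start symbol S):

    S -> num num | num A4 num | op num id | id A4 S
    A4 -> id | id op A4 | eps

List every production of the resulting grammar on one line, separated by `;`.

S -> num num | num A4 num | op num id | id A4 S | id S; A4 -> id | id op A4 | id op

The nullable symbols are {A4}.
ε ∉ L(G), so no ε-production is kept.
Expand every rule over subsets of its nullable positions: S → id A4 S gives id A4 S | id S. A4 → id op A4 gives id op A4 | id op.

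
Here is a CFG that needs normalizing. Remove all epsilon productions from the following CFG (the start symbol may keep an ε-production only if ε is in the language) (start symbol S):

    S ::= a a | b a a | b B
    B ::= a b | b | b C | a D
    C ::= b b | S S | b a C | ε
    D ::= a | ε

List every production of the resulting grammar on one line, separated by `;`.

Nullable set = {C, D}.
ε ∉ L(G), so no ε-production is kept.
Expand every rule over subsets of its nullable positions: B → a D gives a D | a. C → b a C gives b a C | b a.

S ::= a a | b a a | b B; B ::= a b | b | b C | a D | a; C ::= b b | S S | b a C | b a; D ::= a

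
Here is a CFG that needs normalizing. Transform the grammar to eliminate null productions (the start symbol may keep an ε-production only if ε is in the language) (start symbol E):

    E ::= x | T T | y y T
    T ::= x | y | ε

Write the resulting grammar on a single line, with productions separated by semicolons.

E ::= x | T T | T | y y T | y y | ε; T ::= x | y

The nullable symbols are {E, T}.
ε ∈ L(G) since E is nullable, so keep E → ε.
For each production, add variants omitting each subset of nullable occurrences: E → T T gives T T | T. E → y y T gives y y T | y y.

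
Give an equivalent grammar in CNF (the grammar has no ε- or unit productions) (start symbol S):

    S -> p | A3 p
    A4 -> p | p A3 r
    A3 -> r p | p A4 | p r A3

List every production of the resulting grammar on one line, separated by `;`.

Introduce a nonterminal for each terminal appearing in a rule of length ≥ 2: X1 → p, X2 → r.
Binarize each right-hand side of length ≥ 3 by chaining fresh nonterminals (Y1, Y2, …): affected rules were A4 → X1 A3 X2; A3 → X1 X2 A3.

S -> p | A3 X1; A4 -> p | X1 Y1; A3 -> X2 X1 | X1 A4 | X1 Y2; X1 -> p; X2 -> r; Y1 -> A3 X2; Y2 -> X2 A3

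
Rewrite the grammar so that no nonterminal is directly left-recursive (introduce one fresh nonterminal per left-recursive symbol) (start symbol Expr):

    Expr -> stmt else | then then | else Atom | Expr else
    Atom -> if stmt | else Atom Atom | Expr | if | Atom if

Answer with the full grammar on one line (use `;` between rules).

Directly left-recursive nonterminals: Expr, Atom.
For Expr: α = {else}, β = {stmt else, then then, else Atom}. Rewrite as Expr → β Expr1 and Expr1 → α Expr1 | ε.
For Atom: α = {if}, β = {if stmt, else Atom Atom, Expr, if}. Rewrite as Atom → β Atom1 and Atom1 → α Atom1 | ε.

Expr -> stmt else Expr1 | then then Expr1 | else Atom Expr1; Atom -> if stmt Atom1 | else Atom Atom Atom1 | Expr Atom1 | if Atom1; Expr1 -> else Expr1 | ε; Atom1 -> if Atom1 | ε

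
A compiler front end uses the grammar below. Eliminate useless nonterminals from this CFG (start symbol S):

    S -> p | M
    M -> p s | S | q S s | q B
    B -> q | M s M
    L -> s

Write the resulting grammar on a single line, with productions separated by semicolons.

Generating nonterminals: {B, L, M, S}.
Reachable from S after that: {B, M, S}.
Removed useless symbols: {L} and every production mentioning them.

S -> p | M; M -> p s | S | q S s | q B; B -> q | M s M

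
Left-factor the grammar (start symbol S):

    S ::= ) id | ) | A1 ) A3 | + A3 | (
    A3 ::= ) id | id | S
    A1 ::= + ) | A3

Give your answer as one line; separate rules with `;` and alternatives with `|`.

S ::= A1 ) A3 | + A3 | ( | ) S'; A3 ::= ) id | id | S; A1 ::= + ) | A3; S' ::= id | ε

S has alternatives sharing prefix ')': factor to S → ) S' with S' → id | ε.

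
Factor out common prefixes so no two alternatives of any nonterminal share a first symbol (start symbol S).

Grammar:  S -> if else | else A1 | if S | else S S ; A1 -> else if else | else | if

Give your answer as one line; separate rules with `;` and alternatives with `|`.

S has alternatives sharing prefix 'if': factor to S → if S' with S' → else | S.
S has alternatives sharing prefix 'else': factor to S → else S'' with S'' → A1 | S S.
A1 has alternatives sharing prefix 'else': factor to A1 → else A1' with A1' → if else | ε.

S -> if S' | else S''; A1 -> if | else A1'; S' -> else | S; S'' -> A1 | S S; A1' -> if else | ε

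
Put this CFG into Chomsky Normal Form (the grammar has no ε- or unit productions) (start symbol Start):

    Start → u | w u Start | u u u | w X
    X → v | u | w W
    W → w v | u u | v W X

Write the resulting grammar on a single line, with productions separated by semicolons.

Start → u | X1 Y1 | X2 Y2 | X1 X; X → v | u | X1 W; W → X1 X3 | X2 X2 | X3 Y3; X1 → w; X2 → u; X3 → v; Y1 → X2 Start; Y2 → X2 X2; Y3 → W X

Introduce a nonterminal for each terminal appearing in a rule of length ≥ 2: X1 → w, X2 → u, X3 → v.
Binarize each right-hand side of length ≥ 3 by chaining fresh nonterminals (Y1, Y2, …): affected rules were Start → X1 X2 Start; Start → X2 X2 X2; W → X3 W X.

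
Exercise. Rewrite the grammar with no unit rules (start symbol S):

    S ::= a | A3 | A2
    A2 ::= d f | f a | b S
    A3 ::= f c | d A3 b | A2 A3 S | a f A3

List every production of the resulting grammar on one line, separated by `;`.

Unit pairs: S ⇒* {A2, A3}.
Replace each nonterminal's rules with the union of the non-unit rules of every nonterminal it unit-derives.

S ::= d f | f a | b S | a | f c | d A3 b | A2 A3 S | a f A3; A2 ::= d f | f a | b S; A3 ::= f c | d A3 b | A2 A3 S | a f A3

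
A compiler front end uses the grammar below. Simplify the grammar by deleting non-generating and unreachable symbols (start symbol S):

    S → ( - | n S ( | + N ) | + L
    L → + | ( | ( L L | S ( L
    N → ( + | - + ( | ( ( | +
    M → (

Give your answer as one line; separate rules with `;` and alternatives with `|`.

S → ( - | n S ( | + N ) | + L; L → + | ( | ( L L | S ( L; N → ( + | - + ( | ( ( | +

Generating nonterminals: {L, M, N, S}.
Reachable from S after that: {L, N, S}.
Removed useless symbols: {M} and every production mentioning them.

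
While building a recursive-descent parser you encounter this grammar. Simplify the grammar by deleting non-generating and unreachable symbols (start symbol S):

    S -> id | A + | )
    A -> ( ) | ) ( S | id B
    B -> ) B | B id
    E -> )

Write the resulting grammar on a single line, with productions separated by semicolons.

Generating nonterminals: {A, E, S}.
Reachable from S after that: {A, S}.
Removed useless symbols: {B, E} and every production mentioning them.

S -> id | A + | ); A -> ( ) | ) ( S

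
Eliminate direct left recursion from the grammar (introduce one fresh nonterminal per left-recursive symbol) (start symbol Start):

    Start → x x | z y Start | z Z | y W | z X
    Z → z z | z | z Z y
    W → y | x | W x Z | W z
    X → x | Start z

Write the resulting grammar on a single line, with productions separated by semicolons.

Start → x x | z y Start | z Z | y W | z X; Z → z z | z | z Z y; W → y W1 | x W1; X → x | Start z; W1 → x Z W1 | z W1 | epsilon

Left recursion appears on W.
For W: α = {x Z, z}, β = {y, x}. Rewrite as W → β W1 and W1 → α W1 | ε.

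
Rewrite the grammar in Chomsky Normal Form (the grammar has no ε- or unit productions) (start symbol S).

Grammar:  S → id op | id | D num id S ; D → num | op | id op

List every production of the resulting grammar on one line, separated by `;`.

Introduce a nonterminal for each terminal appearing in a rule of length ≥ 2: X1 → id, X2 → op, X3 → num.
Binarize each right-hand side of length ≥ 3 by chaining fresh nonterminals (Y1, Y2, …): affected rules were S → D X3 X1 S.

S → X1 X2 | id | D Y1; D → num | op | X1 X2; X1 → id; X2 → op; X3 → num; Y1 → X3 Y2; Y2 → X1 S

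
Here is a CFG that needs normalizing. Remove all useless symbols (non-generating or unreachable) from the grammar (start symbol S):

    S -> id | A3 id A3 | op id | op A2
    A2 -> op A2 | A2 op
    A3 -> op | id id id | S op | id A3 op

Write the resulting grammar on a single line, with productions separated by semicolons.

S -> id | A3 id A3 | op id; A3 -> op | id id id | S op | id A3 op

Generating nonterminals: {A3, S}.
Reachable from S after that: {A3, S}.
Removed useless symbols: {A2} and every production mentioning them.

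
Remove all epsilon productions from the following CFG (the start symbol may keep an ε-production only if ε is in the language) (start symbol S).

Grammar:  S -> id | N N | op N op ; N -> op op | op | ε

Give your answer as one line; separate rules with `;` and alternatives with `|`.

S -> id | N N | N | op N op | op op | ε; N -> op op | op

The nullable symbols are {N, S}.
ε ∈ L(G) since S is nullable, so keep S → ε.
Expand every rule over subsets of its nullable positions: S → N N gives N N | N. S → op N op gives op N op | op op.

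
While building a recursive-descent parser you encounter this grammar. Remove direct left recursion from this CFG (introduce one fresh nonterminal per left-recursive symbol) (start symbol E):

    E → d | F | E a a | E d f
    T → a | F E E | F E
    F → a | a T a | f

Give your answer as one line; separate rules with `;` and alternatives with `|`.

Directly left-recursive nonterminal: E.
For E: α = {a a, d f}, β = {d, F}. Rewrite as E → β E' and E' → α E' | ε.

E → d E' | F E'; T → a | F E E | F E; F → a | a T a | f; E' → a a E' | d f E' | ε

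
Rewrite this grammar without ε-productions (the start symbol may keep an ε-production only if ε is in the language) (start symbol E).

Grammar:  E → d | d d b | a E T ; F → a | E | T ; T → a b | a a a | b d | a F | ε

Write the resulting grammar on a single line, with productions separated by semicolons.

Nullable nonterminals: {F, T}.
ε ∉ L(G), so no ε-production is kept.
Add the nullable-subset variants: E → a E T gives a E T | a E. T → a F gives a F | a.

E → d | d d b | a E T | a E; F → a | E | T; T → a b | a a a | b d | a F | a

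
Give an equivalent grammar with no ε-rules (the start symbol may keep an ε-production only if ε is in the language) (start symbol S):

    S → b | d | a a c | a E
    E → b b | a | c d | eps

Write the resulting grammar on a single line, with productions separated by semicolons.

S → b | d | a a c | a E | a; E → b b | a | c d

Nullable set = {E}.
ε ∉ L(G), so no ε-production is kept.
For each production, add variants omitting each subset of nullable occurrences: S → a E gives a E | a.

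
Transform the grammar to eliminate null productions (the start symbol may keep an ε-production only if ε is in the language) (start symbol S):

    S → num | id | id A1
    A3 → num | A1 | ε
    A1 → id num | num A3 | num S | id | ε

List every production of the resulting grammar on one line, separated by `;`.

S → num | id | id A1; A3 → num | A1; A1 → id num | num A3 | num | num S | id

Nullable nonterminals: {A1, A3}.
ε ∉ L(G), so no ε-production is kept.
Add the nullable-subset variants: A1 → num A3 gives num A3 | num.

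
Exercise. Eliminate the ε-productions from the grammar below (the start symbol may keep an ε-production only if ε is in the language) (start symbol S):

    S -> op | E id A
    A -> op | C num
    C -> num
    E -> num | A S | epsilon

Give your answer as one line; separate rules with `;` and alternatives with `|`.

S -> op | E id A | id A; A -> op | C num; C -> num; E -> num | A S

The nullable symbols are {E}.
ε ∉ L(G), so no ε-production is kept.
For each production, add variants omitting each subset of nullable occurrences: S → E id A gives E id A | id A.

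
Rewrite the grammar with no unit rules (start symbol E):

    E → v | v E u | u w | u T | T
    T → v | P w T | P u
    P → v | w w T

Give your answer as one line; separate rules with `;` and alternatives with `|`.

Unit pairs: E ⇒* {T}.
For each unit pair (A, B), copy every non-unit production of B to A, then drop all unit productions.

E → v | v E u | u w | u T | P w T | P u; T → v | P w T | P u; P → v | w w T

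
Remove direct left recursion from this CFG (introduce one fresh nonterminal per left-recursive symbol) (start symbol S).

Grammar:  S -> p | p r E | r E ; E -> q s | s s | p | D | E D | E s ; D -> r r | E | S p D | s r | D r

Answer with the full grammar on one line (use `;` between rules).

S -> p | p r E | r E; E -> q s E' | s s E' | p E' | D E'; D -> r r D' | E D' | S p D D' | s r D'; E' -> D E' | s E' | ε; D' -> r D' | ε

Left recursion appears on E, D.
For E: α = {D, s}, β = {q s, s s, p, D}. Rewrite as E → β E' and E' → α E' | ε.
For D: α = {r}, β = {r r, E, S p D, s r}. Rewrite as D → β D' and D' → α D' | ε.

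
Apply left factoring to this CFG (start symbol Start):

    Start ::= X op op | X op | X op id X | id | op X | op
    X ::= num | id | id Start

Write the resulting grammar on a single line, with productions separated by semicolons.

Start has alternatives sharing prefix 'X op': factor to Start → X op Start1 with Start1 → op | ε | id X.
Start has alternatives sharing prefix 'op': factor to Start → op Start2 with Start2 → X | ε.
X has alternatives sharing prefix 'id': factor to X → id X1 with X1 → ε | Start.

Start ::= id | X op Start1 | op Start2; X ::= num | id X1; Start1 ::= op | ε | id X; Start2 ::= X | ε; X1 ::= ε | Start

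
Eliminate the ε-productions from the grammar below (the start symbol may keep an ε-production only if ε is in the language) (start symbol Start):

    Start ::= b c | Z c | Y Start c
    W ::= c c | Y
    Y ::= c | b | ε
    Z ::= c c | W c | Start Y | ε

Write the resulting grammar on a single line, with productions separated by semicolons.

Start ::= b c | Z c | c | Y Start c | Start c; W ::= c c | Y; Y ::= c | b; Z ::= c c | W c | c | Start Y | Start

Nullable nonterminals: {W, Y, Z}.
ε ∉ L(G), so no ε-production is kept.
Add the nullable-subset variants: Start → Z c gives Z c | c. Start → Y Start c gives Y Start c | Start c. Z → W c gives W c | c. Z → Start Y gives Start Y | Start.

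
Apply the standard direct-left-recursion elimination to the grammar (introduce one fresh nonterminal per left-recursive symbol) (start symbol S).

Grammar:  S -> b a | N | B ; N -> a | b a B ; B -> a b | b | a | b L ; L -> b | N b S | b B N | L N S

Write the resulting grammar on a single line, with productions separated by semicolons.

Left recursion appears on L.
For L: α = {N S}, β = {b, N b S, b B N}. Rewrite as L → β L' and L' → α L' | ε.

S -> b a | N | B; N -> a | b a B; B -> a b | b | a | b L; L -> b L' | N b S L' | b B N L'; L' -> N S L' | ε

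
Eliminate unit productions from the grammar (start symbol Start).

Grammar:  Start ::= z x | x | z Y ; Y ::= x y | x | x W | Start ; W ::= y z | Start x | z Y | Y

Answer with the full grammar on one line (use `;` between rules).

Start ::= z x | x | z Y; Y ::= z x | x | z Y | x y | x W; W ::= z x | x | z Y | x y | x W | y z | Start x

Unit pairs: W ⇒* {Start, Y}; Y ⇒* {Start}.
Replace each nonterminal's rules with the union of the non-unit rules of every nonterminal it unit-derives.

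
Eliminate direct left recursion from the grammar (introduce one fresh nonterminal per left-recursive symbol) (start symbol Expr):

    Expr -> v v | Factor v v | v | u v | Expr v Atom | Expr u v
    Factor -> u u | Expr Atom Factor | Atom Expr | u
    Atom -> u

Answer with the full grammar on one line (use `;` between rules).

Left recursion appears on Expr.
For Expr: α = {v Atom, u v}, β = {v v, Factor v v, v, u v}. Rewrite as Expr → β Expr1 and Expr1 → α Expr1 | ε.

Expr -> v v Expr1 | Factor v v Expr1 | v Expr1 | u v Expr1; Factor -> u u | Expr Atom Factor | Atom Expr | u; Atom -> u; Expr1 -> v Atom Expr1 | u v Expr1 | ε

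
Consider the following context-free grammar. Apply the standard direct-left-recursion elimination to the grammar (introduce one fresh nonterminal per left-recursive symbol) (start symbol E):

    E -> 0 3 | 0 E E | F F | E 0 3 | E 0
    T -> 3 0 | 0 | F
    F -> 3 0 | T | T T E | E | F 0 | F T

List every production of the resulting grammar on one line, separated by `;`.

E -> 0 3 E' | 0 E E E' | F F E'; T -> 3 0 | 0 | F; F -> 3 0 F' | T F' | T T E F' | E F'; E' -> 0 3 E' | 0 E' | ε; F' -> 0 F' | T F' | ε

Directly left-recursive nonterminals: E, F.
For E: α = {0 3, 0}, β = {0 3, 0 E E, F F}. Rewrite as E → β E' and E' → α E' | ε.
For F: α = {0, T}, β = {3 0, T, T T E, E}. Rewrite as F → β F' and F' → α F' | ε.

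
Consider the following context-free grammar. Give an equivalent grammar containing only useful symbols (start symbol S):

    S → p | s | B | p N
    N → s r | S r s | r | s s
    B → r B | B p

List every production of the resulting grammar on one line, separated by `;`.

S → p | s | p N; N → s r | S r s | r | s s

Generating nonterminals: {N, S}.
Reachable from S after that: {N, S}.
Removed useless symbols: {B} and every production mentioning them.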